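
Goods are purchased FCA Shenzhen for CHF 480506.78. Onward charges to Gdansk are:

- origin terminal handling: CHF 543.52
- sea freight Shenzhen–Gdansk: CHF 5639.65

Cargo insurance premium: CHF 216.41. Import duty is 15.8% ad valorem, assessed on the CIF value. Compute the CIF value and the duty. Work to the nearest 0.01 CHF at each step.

CIF value: CHF 486906.36; import duty: CHF 76931.20

CIF = FCA price + pre-shipment costs + freight + insurance
CIF = 480506.78 + 543.52 + 5639.65 + 216.41 = 486906.36
Import duty = 486906.36 × 15.8% = 76931.20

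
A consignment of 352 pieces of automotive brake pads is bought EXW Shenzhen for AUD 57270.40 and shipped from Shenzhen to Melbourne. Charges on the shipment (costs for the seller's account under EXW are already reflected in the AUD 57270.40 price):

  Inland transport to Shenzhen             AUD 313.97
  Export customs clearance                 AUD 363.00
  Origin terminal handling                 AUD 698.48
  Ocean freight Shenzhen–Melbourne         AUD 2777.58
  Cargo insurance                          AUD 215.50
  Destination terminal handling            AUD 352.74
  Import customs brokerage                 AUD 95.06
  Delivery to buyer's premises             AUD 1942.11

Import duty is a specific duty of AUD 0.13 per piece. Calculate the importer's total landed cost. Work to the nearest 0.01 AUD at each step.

Total landed cost: AUD 64074.60

EXW: the seller makes goods available at their premises; the buyer bears all onward costs.
CIF value = EXW price + inland to port + export clearance + origin terminal + freight + insurance = 57270.40 + 313.97 + 363.00 + 698.48 + 2777.58 + 215.50 = 61638.93
Import duty = 352 × 0.13 = 45.76
Buyer bears: inland to port 313.97 + export clearance 363.00 + origin terminal 698.48 + freight 2777.58 + insurance 215.50 + destination terminal 352.74 + brokerage 95.06 + delivery 1942.11 + duty 45.76 = 6804.20
Landed cost = invoice 57270.40 + 6804.20 = 64074.60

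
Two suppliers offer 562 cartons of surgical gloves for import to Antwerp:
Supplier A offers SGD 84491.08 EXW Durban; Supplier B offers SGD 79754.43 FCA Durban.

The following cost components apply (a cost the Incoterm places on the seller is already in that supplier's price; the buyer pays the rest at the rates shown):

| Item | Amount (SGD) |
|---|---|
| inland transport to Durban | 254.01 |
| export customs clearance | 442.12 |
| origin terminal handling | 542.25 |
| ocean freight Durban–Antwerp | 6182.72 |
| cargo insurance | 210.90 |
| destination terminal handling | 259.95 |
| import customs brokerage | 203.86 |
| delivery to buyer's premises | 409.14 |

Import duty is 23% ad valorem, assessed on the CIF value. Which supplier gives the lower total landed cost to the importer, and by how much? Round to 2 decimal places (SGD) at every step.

Supplier A (EXW):
CIF value = EXW price + inland to port + export clearance + origin terminal + freight + insurance = 84491.08 + 254.01 + 442.12 + 542.25 + 6182.72 + 210.90 = 92123.08
Import duty = 92123.08 × 23% = 21188.31
Buyer bears (A): 254.01 + 442.12 + 542.25 + 6182.72 + 210.90 + 259.95 + 203.86 + 409.14 = 8504.95
Landed cost (A) = invoice 84491.08 + 8504.95 + duty 21188.31 = 114184.34
Supplier B (FCA):
CIF value = FCA price + origin terminal + freight + insurance = 79754.43 + 542.25 + 6182.72 + 210.90 = 86690.30
Import duty = 86690.30 × 23% = 19938.77
Buyer bears (B): 542.25 + 6182.72 + 210.90 + 259.95 + 203.86 + 409.14 = 7808.82
Landed cost (B) = invoice 79754.43 + 7808.82 + duty 19938.77 = 107502.02
Difference = |114184.34 − 107502.02| = 6682.32

Supplier B is cheaper by SGD 6682.32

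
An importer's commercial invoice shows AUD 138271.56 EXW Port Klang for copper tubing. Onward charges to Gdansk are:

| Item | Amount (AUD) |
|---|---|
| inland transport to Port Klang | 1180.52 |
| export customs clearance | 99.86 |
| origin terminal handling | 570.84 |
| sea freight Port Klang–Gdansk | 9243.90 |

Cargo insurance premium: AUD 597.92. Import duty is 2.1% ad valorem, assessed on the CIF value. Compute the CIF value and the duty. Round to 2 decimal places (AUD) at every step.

CIF value: AUD 149964.60; import duty: AUD 3149.26

CIF = EXW price + pre-shipment costs + freight + insurance
CIF = 138271.56 + 1180.52 + 99.86 + 570.84 + 9243.90 + 597.92 = 149964.60
Import duty = 149964.60 × 2.1% = 3149.26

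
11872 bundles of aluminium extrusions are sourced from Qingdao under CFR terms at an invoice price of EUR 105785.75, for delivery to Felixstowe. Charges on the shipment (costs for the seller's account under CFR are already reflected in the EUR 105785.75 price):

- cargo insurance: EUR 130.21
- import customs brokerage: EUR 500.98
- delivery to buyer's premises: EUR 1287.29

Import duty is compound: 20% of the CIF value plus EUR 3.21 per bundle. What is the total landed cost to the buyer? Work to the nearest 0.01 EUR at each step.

Total landed cost: EUR 166996.54

CFR: the seller pays costs through ocean freight to the destination port, but not insurance.
CIF value = CFR price + insurance = 105785.75 + 130.21 = 105915.96
Ad valorem component: 105915.96 × 20% = 21183.19
Specific component: 11872 × 3.21 = 38109.12
Import duty = 21183.19 + 38109.12 = 59292.31
Buyer bears: insurance 130.21 + brokerage 500.98 + delivery 1287.29 + duty 59292.31 = 61210.79
Landed cost = invoice 105785.75 + 61210.79 = 166996.54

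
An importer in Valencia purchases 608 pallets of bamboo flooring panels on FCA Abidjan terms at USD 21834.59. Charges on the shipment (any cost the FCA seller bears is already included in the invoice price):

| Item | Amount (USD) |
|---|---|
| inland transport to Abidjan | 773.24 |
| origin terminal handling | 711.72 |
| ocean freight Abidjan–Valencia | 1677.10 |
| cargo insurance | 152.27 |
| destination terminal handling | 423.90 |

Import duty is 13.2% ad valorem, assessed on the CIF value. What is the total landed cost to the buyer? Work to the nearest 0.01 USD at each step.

Total landed cost: USD 28017.17

FCA: the seller delivers export-cleared goods to the carrier; the buyer bears costs from that point.
Already in the invoice (seller's account under FCA): inland to port — exclude.
CIF value = FCA price + origin terminal + freight + insurance = 21834.59 + 711.72 + 1677.10 + 152.27 = 24375.68
Import duty = 24375.68 × 13.2% = 3217.59
Buyer bears: origin terminal 711.72 + freight 1677.10 + insurance 152.27 + destination terminal 423.90 + duty 3217.59 = 6182.58
Landed cost = invoice 21834.59 + 6182.58 = 28017.17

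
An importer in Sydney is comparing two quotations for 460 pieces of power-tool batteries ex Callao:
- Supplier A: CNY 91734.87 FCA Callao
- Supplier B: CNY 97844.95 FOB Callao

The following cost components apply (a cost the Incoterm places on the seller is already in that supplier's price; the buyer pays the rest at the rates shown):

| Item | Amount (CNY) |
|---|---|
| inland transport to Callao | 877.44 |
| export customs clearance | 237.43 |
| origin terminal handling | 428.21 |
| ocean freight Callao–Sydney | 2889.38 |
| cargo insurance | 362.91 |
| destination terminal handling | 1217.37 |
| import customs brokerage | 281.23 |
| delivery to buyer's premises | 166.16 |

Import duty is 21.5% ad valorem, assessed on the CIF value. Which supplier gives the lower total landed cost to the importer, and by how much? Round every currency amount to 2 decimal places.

Supplier A is cheaper by CNY 6903.48

Supplier A (FCA):
CIF value = FCA price + origin terminal + freight + insurance = 91734.87 + 428.21 + 2889.38 + 362.91 = 95415.37
Import duty = 95415.37 × 21.5% = 20514.30
Buyer bears (A): 428.21 + 2889.38 + 362.91 + 1217.37 + 281.23 + 166.16 = 5345.26
Landed cost (A) = invoice 91734.87 + 5345.26 + duty 20514.30 = 117594.43
Supplier B (FOB):
CIF value = FOB price + freight + insurance = 97844.95 + 2889.38 + 362.91 = 101097.24
Import duty = 101097.24 × 21.5% = 21735.91
Buyer bears (B): 2889.38 + 362.91 + 1217.37 + 281.23 + 166.16 = 4917.05
Landed cost (B) = invoice 97844.95 + 4917.05 + duty 21735.91 = 124497.91
Difference = |117594.43 − 124497.91| = 6903.48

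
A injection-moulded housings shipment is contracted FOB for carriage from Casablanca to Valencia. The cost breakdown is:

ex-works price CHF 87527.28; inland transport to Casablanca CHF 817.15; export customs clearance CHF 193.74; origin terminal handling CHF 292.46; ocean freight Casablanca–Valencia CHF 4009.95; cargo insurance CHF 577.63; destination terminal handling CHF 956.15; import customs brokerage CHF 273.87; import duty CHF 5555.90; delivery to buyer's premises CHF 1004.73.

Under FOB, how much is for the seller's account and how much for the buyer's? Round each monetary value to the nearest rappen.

Seller: CHF 88830.63; buyer: CHF 12378.23

FOB: the seller bears costs until goods are on board at the origin port; the buyer bears freight, insurance and all costs thereafter.
Seller's account: goods 87527.28 + inland to port 817.15 + export clearance 193.74 + origin terminal 292.46 = 88830.63
Buyer's account: freight 4009.95 + insurance 577.63 + destination terminal 956.15 + brokerage 273.87 + duty 5555.90 + delivery 1004.73 = 12378.23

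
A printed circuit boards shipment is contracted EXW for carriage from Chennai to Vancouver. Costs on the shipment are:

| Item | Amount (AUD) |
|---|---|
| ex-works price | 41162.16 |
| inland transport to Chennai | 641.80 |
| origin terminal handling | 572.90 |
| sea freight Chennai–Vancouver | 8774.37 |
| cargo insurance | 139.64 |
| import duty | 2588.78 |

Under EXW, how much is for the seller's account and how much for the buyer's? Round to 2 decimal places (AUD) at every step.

Seller: AUD 41162.16; buyer: AUD 12717.49

EXW: the seller makes goods available at their premises; the buyer bears all onward costs.
Seller's account: goods 41162.16 = 41162.16
Buyer's account: inland to port 641.80 + origin terminal 572.90 + freight 8774.37 + insurance 139.64 + duty 2588.78 = 12717.49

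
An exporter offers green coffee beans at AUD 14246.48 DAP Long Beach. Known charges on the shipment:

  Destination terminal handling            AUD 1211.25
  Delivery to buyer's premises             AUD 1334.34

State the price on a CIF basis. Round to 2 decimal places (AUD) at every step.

From DAP to CIF, the seller no longer bears: destination terminal, delivery.
CIF price = 14246.48 − 1211.25 − 1334.34 = 11700.89

CIF price: AUD 11700.89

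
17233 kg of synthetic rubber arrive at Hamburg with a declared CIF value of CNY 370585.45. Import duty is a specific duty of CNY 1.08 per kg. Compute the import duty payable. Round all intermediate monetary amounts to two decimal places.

Import duty: CNY 18611.64

Import duty = 17233 × 1.08 = 18611.64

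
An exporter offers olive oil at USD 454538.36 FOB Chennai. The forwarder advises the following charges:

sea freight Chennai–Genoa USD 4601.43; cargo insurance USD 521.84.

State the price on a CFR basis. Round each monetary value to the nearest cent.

CFR price: USD 459139.79

Not relevant to the conversion: insurance — on the buyer under both terms; not part of either seller's price.
From FOB to CFR, the seller additionally bears: freight.
CFR price = 454538.36 + 4601.43 = 459139.79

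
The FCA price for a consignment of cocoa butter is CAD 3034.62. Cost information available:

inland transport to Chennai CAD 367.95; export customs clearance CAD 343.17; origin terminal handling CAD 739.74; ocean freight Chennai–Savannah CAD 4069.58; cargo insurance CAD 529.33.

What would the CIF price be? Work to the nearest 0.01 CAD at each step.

Not relevant to the conversion: inland to port, export clearance — on the seller under both FCA and CIF; already in the FCA price and stays in the CIF price.
From FCA to CIF, the seller additionally bears: origin terminal, freight, insurance.
CIF price = 3034.62 + 739.74 + 4069.58 + 529.33 = 8373.27

CIF price: CAD 8373.27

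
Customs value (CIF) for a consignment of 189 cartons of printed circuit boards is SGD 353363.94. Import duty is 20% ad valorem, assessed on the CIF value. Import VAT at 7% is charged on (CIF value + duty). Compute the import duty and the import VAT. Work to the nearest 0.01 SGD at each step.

Import duty = 353363.94 × 20% = 70672.79
VAT base = CIF + duty = 353363.94 + 70672.79 = 424036.73
Import VAT = 424036.73 × 7% = 29682.57

Import duty: SGD 70672.79; import VAT: SGD 29682.57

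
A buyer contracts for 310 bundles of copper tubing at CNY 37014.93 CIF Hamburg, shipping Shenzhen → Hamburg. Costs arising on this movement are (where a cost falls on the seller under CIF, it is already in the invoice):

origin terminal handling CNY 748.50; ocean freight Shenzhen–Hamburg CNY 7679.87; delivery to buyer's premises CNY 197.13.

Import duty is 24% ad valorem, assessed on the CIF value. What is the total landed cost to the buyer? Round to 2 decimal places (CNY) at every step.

CIF: the seller pays costs through ocean freight and marine insurance to the destination port.
Already in the invoice (seller's account under CIF): origin terminal, freight — exclude.
The CIF price already equals the CIF value: 37014.93
Import duty = 37014.93 × 24% = 8883.58
Buyer bears: delivery 197.13 + duty 8883.58 = 9080.71
Landed cost = invoice 37014.93 + 9080.71 = 46095.64

Total landed cost: CNY 46095.64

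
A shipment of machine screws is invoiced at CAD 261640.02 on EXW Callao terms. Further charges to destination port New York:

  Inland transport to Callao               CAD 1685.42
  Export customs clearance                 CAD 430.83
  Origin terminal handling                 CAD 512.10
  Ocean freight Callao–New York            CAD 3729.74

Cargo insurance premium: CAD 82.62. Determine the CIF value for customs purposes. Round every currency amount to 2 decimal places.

CIF = EXW price + pre-shipment costs + freight + insurance
CIF = 261640.02 + 1685.42 + 430.83 + 512.10 + 3729.74 + 82.62 = 268080.73

CIF value: CAD 268080.73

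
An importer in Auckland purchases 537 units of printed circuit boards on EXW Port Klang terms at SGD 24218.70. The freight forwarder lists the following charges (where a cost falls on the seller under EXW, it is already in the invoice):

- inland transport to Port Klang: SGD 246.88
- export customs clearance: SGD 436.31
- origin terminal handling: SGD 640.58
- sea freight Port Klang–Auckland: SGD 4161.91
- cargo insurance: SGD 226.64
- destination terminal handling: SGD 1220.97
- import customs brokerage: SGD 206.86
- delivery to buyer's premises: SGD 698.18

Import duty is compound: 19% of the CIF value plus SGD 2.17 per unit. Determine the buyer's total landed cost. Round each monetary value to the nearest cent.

Total landed cost: SGD 38909.21

EXW: the seller makes goods available at their premises; the buyer bears all onward costs.
CIF value = EXW price + inland to port + export clearance + origin terminal + freight + insurance = 24218.70 + 246.88 + 436.31 + 640.58 + 4161.91 + 226.64 = 29931.02
Ad valorem component: 29931.02 × 19% = 5686.89
Specific component: 537 × 2.17 = 1165.29
Import duty = 5686.89 + 1165.29 = 6852.18
Buyer bears: inland to port 246.88 + export clearance 436.31 + origin terminal 640.58 + freight 4161.91 + insurance 226.64 + destination terminal 1220.97 + brokerage 206.86 + delivery 698.18 + duty 6852.18 = 14690.51
Landed cost = invoice 24218.70 + 14690.51 = 38909.21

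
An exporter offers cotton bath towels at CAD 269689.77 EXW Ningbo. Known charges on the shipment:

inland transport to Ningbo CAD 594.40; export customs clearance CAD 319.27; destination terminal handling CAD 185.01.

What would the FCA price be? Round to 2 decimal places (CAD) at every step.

FCA price: CAD 270603.44

Not relevant to the conversion: destination terminal — on the buyer under both terms; not part of either seller's price.
From EXW to FCA, the seller additionally bears: inland to port, export clearance.
FCA price = 269689.77 + 594.40 + 319.27 = 270603.44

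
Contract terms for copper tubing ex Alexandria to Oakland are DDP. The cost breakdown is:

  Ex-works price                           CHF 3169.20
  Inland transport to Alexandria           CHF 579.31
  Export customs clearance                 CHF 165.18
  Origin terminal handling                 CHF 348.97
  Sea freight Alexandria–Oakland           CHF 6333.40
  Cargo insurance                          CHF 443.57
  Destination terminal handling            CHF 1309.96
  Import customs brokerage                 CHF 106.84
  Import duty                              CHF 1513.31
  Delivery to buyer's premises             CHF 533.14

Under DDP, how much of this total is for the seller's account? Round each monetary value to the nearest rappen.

Seller's account: CHF 14502.88

DDP: the seller bears all costs including import duty.
Seller's account: goods 3169.20 + inland to port 579.31 + export clearance 165.18 + origin terminal 348.97 + freight 6333.40 + insurance 443.57 + destination terminal 1309.96 + brokerage 106.84 + duty 1513.31 + delivery 533.14 = 14502.88
Buyer's account: 0.00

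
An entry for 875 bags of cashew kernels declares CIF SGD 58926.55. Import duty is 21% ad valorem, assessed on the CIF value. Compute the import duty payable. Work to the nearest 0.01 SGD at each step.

Import duty: SGD 12374.58

Import duty = 58926.55 × 21% = 12374.58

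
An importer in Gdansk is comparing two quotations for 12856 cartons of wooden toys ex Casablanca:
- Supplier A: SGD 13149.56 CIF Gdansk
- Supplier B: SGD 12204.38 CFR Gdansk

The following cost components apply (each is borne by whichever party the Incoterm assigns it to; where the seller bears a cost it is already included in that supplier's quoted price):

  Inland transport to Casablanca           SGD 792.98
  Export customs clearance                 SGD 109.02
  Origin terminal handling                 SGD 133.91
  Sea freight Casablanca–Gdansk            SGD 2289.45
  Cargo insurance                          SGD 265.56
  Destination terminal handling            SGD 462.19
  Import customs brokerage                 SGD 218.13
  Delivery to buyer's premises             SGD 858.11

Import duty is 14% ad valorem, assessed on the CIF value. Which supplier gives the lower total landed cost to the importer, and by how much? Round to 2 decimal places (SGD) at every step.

Supplier A (CIF):
The CIF price already equals the CIF value: 13149.56
Import duty = 13149.56 × 14% = 1840.94
Buyer bears (A): 462.19 + 218.13 + 858.11 = 1538.43
Landed cost (A) = invoice 13149.56 + 1538.43 + duty 1840.94 = 16528.93
Supplier B (CFR):
CIF value = CFR price + insurance = 12204.38 + 265.56 = 12469.94
Import duty = 12469.94 × 14% = 1745.79
Buyer bears (B): 265.56 + 462.19 + 218.13 + 858.11 = 1803.99
Landed cost (B) = invoice 12204.38 + 1803.99 + duty 1745.79 = 15754.16
Difference = |16528.93 − 15754.16| = 774.77

Supplier B is cheaper by SGD 774.77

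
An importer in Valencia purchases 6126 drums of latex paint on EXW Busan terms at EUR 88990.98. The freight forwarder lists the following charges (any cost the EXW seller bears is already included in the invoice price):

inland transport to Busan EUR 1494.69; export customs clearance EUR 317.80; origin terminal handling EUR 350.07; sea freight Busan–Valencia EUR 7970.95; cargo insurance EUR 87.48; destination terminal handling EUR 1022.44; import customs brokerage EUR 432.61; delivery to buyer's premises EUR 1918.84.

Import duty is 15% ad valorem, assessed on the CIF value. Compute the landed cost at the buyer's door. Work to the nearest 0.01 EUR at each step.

EXW: the seller makes goods available at their premises; the buyer bears all onward costs.
CIF value = EXW price + inland to port + export clearance + origin terminal + freight + insurance = 88990.98 + 1494.69 + 317.80 + 350.07 + 7970.95 + 87.48 = 99211.97
Import duty = 99211.97 × 15% = 14881.80
Buyer bears: inland to port 1494.69 + export clearance 317.80 + origin terminal 350.07 + freight 7970.95 + insurance 87.48 + destination terminal 1022.44 + brokerage 432.61 + delivery 1918.84 + duty 14881.80 = 28476.68
Landed cost = invoice 88990.98 + 28476.68 = 117467.66

Total landed cost: EUR 117467.66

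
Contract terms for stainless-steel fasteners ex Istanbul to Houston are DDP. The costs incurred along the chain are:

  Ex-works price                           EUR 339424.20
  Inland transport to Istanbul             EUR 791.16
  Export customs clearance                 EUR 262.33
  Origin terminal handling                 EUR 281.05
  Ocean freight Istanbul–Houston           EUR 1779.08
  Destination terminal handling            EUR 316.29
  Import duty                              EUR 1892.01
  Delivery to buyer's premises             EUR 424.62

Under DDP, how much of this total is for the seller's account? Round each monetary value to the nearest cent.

Seller's account: EUR 345170.74

DDP: the seller bears all costs including import duty.
Seller's account: goods 339424.20 + inland to port 791.16 + export clearance 262.33 + origin terminal 281.05 + freight 1779.08 + destination terminal 316.29 + duty 1892.01 + delivery 424.62 = 345170.74
Buyer's account: 0.00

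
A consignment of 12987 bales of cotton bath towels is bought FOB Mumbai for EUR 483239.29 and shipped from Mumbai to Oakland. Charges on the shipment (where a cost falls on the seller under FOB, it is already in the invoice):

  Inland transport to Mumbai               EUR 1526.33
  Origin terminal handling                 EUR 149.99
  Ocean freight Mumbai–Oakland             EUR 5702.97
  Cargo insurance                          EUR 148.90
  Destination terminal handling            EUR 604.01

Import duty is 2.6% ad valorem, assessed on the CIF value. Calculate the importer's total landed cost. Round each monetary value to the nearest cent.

FOB: the seller bears costs until goods are on board at the origin port; the buyer bears freight, insurance and all costs thereafter.
Already in the invoice (seller's account under FOB): inland to port, origin terminal — exclude.
CIF value = FOB price + freight + insurance = 483239.29 + 5702.97 + 148.90 = 489091.16
Import duty = 489091.16 × 2.6% = 12716.37
Buyer bears: freight 5702.97 + insurance 148.90 + destination terminal 604.01 + duty 12716.37 = 19172.25
Landed cost = invoice 483239.29 + 19172.25 = 502411.54

Total landed cost: EUR 502411.54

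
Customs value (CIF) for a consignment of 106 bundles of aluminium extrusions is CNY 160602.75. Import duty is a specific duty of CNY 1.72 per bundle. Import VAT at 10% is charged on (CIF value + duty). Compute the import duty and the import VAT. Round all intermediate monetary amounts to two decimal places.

Import duty = 106 × 1.72 = 182.32
VAT base = CIF + duty = 160602.75 + 182.32 = 160785.07
Import VAT = 160785.07 × 10% = 16078.51

Import duty: CNY 182.32; import VAT: CNY 16078.51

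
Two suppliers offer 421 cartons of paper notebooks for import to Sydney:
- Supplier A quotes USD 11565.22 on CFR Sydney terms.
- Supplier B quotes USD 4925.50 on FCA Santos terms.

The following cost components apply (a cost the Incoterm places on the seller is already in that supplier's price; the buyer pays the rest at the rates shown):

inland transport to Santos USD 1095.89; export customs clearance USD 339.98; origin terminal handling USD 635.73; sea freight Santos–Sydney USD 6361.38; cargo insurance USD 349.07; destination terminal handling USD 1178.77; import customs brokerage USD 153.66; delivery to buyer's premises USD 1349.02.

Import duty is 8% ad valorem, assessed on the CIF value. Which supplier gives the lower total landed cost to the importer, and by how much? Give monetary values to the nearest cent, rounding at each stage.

Supplier A is cheaper by USD 385.98

Supplier A (CFR):
CIF value = CFR price + insurance = 11565.22 + 349.07 = 11914.29
Import duty = 11914.29 × 8% = 953.14
Buyer bears (A): 349.07 + 1178.77 + 153.66 + 1349.02 = 3030.52
Landed cost (A) = invoice 11565.22 + 3030.52 + duty 953.14 = 15548.88
Supplier B (FCA):
CIF value = FCA price + origin terminal + freight + insurance = 4925.50 + 635.73 + 6361.38 + 349.07 = 12271.68
Import duty = 12271.68 × 8% = 981.73
Buyer bears (B): 635.73 + 6361.38 + 349.07 + 1178.77 + 153.66 + 1349.02 = 10027.63
Landed cost (B) = invoice 4925.50 + 10027.63 + duty 981.73 = 15934.86
Difference = |15548.88 − 15934.86| = 385.98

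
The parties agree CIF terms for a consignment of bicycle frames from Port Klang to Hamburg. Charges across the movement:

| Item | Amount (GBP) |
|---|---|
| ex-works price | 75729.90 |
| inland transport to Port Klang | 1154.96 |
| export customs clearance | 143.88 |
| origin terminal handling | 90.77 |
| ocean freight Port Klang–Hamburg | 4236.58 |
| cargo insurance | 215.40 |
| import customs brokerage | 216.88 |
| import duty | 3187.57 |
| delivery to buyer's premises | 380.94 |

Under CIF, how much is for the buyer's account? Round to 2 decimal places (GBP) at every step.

Buyer's account: GBP 3785.39

CIF: the seller pays costs through ocean freight and marine insurance to the destination port.
Seller's account: goods 75729.90 + inland to port 1154.96 + export clearance 143.88 + origin terminal 90.77 + freight 4236.58 + insurance 215.40 = 81571.49
Buyer's account: brokerage 216.88 + duty 3187.57 + delivery 380.94 = 3785.39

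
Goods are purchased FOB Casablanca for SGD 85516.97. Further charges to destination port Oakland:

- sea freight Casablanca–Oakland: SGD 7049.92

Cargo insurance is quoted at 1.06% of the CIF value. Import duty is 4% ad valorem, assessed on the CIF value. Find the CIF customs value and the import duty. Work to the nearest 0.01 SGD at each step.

CIF value: SGD 93558.61; import duty: SGD 3742.34

Let C be the CIF value. C = FOB price + freight + 1.06% × C
C − 1.06% × C = 85516.97 + 7049.92
0.9894 × C = 92566.89
C = 92566.89 / 0.9894 = 93558.61
Insurance premium = 1.06% × 93558.61 = 991.72
Import duty = 93558.61 × 4% = 3742.34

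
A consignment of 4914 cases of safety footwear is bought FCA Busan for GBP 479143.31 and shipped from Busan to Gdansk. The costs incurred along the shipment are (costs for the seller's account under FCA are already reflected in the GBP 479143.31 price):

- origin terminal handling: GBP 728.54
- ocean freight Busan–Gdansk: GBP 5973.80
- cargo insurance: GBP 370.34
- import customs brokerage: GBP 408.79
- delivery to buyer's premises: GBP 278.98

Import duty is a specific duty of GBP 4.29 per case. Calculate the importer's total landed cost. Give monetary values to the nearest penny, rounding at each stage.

Total landed cost: GBP 507984.82

FCA: the seller delivers export-cleared goods to the carrier; the buyer bears costs from that point.
CIF value = FCA price + origin terminal + freight + insurance = 479143.31 + 728.54 + 5973.80 + 370.34 = 486215.99
Import duty = 4914 × 4.29 = 21081.06
Buyer bears: origin terminal 728.54 + freight 5973.80 + insurance 370.34 + brokerage 408.79 + delivery 278.98 + duty 21081.06 = 28841.51
Landed cost = invoice 479143.31 + 28841.51 = 507984.82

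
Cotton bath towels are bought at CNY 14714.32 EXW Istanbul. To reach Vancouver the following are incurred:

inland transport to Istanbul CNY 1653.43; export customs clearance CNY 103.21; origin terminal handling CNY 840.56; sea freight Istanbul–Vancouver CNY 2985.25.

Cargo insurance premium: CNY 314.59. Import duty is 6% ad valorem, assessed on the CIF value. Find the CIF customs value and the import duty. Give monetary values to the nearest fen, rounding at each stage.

CIF value: CNY 20611.36; import duty: CNY 1236.68

CIF = EXW price + pre-shipment costs + freight + insurance
CIF = 14714.32 + 1653.43 + 103.21 + 840.56 + 2985.25 + 314.59 = 20611.36
Import duty = 20611.36 × 6% = 1236.68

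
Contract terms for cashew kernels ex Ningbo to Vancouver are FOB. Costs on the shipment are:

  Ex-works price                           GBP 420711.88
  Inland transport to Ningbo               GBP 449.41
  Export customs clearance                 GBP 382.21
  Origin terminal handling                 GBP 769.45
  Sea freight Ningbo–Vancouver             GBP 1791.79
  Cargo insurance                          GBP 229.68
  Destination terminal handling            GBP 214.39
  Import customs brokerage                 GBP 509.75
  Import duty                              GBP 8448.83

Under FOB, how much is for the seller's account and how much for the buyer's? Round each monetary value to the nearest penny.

Seller: GBP 422312.95; buyer: GBP 11194.44

FOB: the seller bears costs until goods are on board at the origin port; the buyer bears freight, insurance and all costs thereafter.
Seller's account: goods 420711.88 + inland to port 449.41 + export clearance 382.21 + origin terminal 769.45 = 422312.95
Buyer's account: freight 1791.79 + insurance 229.68 + destination terminal 214.39 + brokerage 509.75 + duty 8448.83 = 11194.44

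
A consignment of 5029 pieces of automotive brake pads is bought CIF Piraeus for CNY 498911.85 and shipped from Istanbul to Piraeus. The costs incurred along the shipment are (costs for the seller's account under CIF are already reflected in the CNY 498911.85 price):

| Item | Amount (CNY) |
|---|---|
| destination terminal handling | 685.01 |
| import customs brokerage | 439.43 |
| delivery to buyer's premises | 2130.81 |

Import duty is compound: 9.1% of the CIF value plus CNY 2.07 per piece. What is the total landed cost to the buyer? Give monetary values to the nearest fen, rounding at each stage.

CIF: the seller pays costs through ocean freight and marine insurance to the destination port.
The CIF price already equals the CIF value: 498911.85
Ad valorem component: 498911.85 × 9.1% = 45400.98
Specific component: 5029 × 2.07 = 10410.03
Import duty = 45400.98 + 10410.03 = 55811.01
Buyer bears: destination terminal 685.01 + brokerage 439.43 + delivery 2130.81 + duty 55811.01 = 59066.26
Landed cost = invoice 498911.85 + 59066.26 = 557978.11

Total landed cost: CNY 557978.11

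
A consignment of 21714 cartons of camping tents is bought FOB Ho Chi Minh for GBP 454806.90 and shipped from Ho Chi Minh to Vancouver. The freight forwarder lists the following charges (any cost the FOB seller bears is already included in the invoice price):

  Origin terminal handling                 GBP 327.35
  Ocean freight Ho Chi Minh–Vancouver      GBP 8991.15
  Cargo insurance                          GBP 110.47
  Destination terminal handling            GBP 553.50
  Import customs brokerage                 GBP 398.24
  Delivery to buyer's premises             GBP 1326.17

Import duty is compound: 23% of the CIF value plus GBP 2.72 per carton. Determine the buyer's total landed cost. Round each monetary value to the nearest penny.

Total landed cost: GBP 631947.47

FOB: the seller bears costs until goods are on board at the origin port; the buyer bears freight, insurance and all costs thereafter.
Already in the invoice (seller's account under FOB): origin terminal — exclude.
CIF value = FOB price + freight + insurance = 454806.90 + 8991.15 + 110.47 = 463908.52
Ad valorem component: 463908.52 × 23% = 106698.96
Specific component: 21714 × 2.72 = 59062.08
Import duty = 106698.96 + 59062.08 = 165761.04
Buyer bears: freight 8991.15 + insurance 110.47 + destination terminal 553.50 + brokerage 398.24 + delivery 1326.17 + duty 165761.04 = 177140.57
Landed cost = invoice 454806.90 + 177140.57 = 631947.47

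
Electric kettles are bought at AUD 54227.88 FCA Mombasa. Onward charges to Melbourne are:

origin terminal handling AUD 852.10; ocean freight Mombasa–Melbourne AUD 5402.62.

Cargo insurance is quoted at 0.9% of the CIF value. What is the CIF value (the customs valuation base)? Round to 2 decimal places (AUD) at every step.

CIF value: AUD 61031.89

Let C be the CIF value. C = FCA price + pre-shipment costs + freight + 0.9% × C
C − 0.9% × C = 54227.88 + 852.10 + 5402.62
0.991 × C = 60482.60
C = 60482.60 / 0.991 = 61031.89
Insurance premium = 0.9% × 61031.89 = 549.29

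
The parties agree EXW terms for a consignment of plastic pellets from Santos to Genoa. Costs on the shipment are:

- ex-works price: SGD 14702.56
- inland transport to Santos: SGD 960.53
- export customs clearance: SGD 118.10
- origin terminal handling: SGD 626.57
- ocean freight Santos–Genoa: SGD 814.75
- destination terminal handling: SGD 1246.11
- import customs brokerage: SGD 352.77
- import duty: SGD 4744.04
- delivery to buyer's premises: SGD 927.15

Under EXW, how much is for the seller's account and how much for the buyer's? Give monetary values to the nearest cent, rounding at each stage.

Seller: SGD 14702.56; buyer: SGD 9790.02

EXW: the seller makes goods available at their premises; the buyer bears all onward costs.
Seller's account: goods 14702.56 = 14702.56
Buyer's account: inland to port 960.53 + export clearance 118.10 + origin terminal 626.57 + freight 814.75 + destination terminal 1246.11 + brokerage 352.77 + duty 4744.04 + delivery 927.15 = 9790.02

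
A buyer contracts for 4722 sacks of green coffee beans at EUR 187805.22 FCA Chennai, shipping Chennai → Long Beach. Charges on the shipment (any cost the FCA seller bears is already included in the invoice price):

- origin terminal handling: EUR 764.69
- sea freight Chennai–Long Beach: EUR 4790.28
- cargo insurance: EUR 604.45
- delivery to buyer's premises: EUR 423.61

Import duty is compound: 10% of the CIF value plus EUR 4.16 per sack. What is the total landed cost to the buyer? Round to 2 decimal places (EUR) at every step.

Total landed cost: EUR 233428.23

FCA: the seller delivers export-cleared goods to the carrier; the buyer bears costs from that point.
CIF value = FCA price + origin terminal + freight + insurance = 187805.22 + 764.69 + 4790.28 + 604.45 = 193964.64
Ad valorem component: 193964.64 × 10% = 19396.46
Specific component: 4722 × 4.16 = 19643.52
Import duty = 19396.46 + 19643.52 = 39039.98
Buyer bears: origin terminal 764.69 + freight 4790.28 + insurance 604.45 + delivery 423.61 + duty 39039.98 = 45623.01
Landed cost = invoice 187805.22 + 45623.01 = 233428.23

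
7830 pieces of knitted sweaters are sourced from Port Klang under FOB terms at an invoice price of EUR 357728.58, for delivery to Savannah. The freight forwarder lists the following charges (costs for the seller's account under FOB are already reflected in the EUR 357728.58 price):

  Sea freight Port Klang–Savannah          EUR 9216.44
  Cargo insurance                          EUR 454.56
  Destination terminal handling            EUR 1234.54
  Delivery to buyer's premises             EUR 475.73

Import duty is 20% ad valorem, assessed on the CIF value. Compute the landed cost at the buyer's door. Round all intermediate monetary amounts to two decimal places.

Total landed cost: EUR 442589.77

FOB: the seller bears costs until goods are on board at the origin port; the buyer bears freight, insurance and all costs thereafter.
CIF value = FOB price + freight + insurance = 357728.58 + 9216.44 + 454.56 = 367399.58
Import duty = 367399.58 × 20% = 73479.92
Buyer bears: freight 9216.44 + insurance 454.56 + destination terminal 1234.54 + delivery 475.73 + duty 73479.92 = 84861.19
Landed cost = invoice 357728.58 + 84861.19 = 442589.77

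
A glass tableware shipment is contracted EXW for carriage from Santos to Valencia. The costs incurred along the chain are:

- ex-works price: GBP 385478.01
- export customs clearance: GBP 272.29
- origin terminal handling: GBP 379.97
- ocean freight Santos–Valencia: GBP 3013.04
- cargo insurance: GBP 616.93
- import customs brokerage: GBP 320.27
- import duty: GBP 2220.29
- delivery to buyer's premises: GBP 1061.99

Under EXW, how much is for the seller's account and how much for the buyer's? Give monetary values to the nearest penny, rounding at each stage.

Seller: GBP 385478.01; buyer: GBP 7884.78

EXW: the seller makes goods available at their premises; the buyer bears all onward costs.
Seller's account: goods 385478.01 = 385478.01
Buyer's account: export clearance 272.29 + origin terminal 379.97 + freight 3013.04 + insurance 616.93 + brokerage 320.27 + duty 2220.29 + delivery 1061.99 = 7884.78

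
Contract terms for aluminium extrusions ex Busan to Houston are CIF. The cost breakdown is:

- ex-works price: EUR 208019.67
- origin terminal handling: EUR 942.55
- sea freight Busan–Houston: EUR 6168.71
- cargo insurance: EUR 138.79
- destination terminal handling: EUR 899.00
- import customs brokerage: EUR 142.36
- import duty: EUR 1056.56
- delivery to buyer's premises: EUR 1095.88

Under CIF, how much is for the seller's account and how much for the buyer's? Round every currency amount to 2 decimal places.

Seller: EUR 215269.72; buyer: EUR 3193.80

CIF: the seller pays costs through ocean freight and marine insurance to the destination port.
Seller's account: goods 208019.67 + origin terminal 942.55 + freight 6168.71 + insurance 138.79 = 215269.72
Buyer's account: destination terminal 899.00 + brokerage 142.36 + duty 1056.56 + delivery 1095.88 = 3193.80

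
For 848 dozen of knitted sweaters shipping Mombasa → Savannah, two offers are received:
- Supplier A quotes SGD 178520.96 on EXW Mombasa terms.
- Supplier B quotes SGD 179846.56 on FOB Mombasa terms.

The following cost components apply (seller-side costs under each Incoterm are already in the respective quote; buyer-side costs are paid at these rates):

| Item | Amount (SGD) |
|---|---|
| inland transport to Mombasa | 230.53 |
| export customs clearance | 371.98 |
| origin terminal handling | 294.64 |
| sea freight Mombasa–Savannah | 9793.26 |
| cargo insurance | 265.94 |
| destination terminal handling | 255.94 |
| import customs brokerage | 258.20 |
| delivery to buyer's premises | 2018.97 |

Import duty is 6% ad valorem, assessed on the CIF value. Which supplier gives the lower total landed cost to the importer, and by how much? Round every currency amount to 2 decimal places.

Supplier A is cheaper by SGD 454.16

Supplier A (EXW):
CIF value = EXW price + inland to port + export clearance + origin terminal + freight + insurance = 178520.96 + 230.53 + 371.98 + 294.64 + 9793.26 + 265.94 = 189477.31
Import duty = 189477.31 × 6% = 11368.64
Buyer bears (A): 230.53 + 371.98 + 294.64 + 9793.26 + 265.94 + 255.94 + 258.20 + 2018.97 = 13489.46
Landed cost (A) = invoice 178520.96 + 13489.46 + duty 11368.64 = 203379.06
Supplier B (FOB):
CIF value = FOB price + freight + insurance = 179846.56 + 9793.26 + 265.94 = 189905.76
Import duty = 189905.76 × 6% = 11394.35
Buyer bears (B): 9793.26 + 265.94 + 255.94 + 258.20 + 2018.97 = 12592.31
Landed cost (B) = invoice 179846.56 + 12592.31 + duty 11394.35 = 203833.22
Difference = |203379.06 − 203833.22| = 454.16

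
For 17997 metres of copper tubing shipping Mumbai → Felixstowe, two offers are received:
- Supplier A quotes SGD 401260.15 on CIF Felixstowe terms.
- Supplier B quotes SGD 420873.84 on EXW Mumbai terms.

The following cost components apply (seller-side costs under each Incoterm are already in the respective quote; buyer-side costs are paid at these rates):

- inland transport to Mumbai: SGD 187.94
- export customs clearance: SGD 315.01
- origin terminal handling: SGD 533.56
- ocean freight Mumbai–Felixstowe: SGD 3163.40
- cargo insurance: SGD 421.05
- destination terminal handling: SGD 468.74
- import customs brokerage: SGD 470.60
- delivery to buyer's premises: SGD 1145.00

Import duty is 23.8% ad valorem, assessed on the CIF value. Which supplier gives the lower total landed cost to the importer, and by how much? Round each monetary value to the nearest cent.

Supplier A is cheaper by SGD 30002.49

Supplier A (CIF):
The CIF price already equals the CIF value: 401260.15
Import duty = 401260.15 × 23.8% = 95499.92
Buyer bears (A): 468.74 + 470.60 + 1145.00 = 2084.34
Landed cost (A) = invoice 401260.15 + 2084.34 + duty 95499.92 = 498844.41
Supplier B (EXW):
CIF value = EXW price + inland to port + export clearance + origin terminal + freight + insurance = 420873.84 + 187.94 + 315.01 + 533.56 + 3163.40 + 421.05 = 425494.80
Import duty = 425494.80 × 23.8% = 101267.76
Buyer bears (B): 187.94 + 315.01 + 533.56 + 3163.40 + 421.05 + 468.74 + 470.60 + 1145.00 = 6705.30
Landed cost (B) = invoice 420873.84 + 6705.30 + duty 101267.76 = 528846.90
Difference = |498844.41 − 528846.90| = 30002.49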